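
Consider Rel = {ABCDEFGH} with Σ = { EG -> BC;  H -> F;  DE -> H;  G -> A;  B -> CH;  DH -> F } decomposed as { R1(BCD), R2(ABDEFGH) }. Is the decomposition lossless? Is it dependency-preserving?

Lossless test: (BD)⁺ = {BCDFH}, which contains all of one fragment — lossless.
Dependency preservation: EG → BC; B → CH are not contained in any single fragment, but the restricted closure of each left-hand side across the fragments still reaches the right-hand side; the remaining FDs each lie inside some fragment. All dependencies are preserved.

lossless and dependency-preserving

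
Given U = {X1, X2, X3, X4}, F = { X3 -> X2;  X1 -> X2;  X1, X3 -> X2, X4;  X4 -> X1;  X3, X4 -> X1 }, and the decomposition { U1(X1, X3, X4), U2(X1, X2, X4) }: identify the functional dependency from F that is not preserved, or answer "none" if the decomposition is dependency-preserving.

X3 -> X2

Check X3 → X2: no single fragment contains all of {X2, X3}, and the restricted closure of {X3} across the fragments never reaches {X2}.
X1 → X2 is preserved.
X1, X3 → X2, X4 is preserved.
X4 → X1 is preserved.
X3, X4 → X1 is preserved.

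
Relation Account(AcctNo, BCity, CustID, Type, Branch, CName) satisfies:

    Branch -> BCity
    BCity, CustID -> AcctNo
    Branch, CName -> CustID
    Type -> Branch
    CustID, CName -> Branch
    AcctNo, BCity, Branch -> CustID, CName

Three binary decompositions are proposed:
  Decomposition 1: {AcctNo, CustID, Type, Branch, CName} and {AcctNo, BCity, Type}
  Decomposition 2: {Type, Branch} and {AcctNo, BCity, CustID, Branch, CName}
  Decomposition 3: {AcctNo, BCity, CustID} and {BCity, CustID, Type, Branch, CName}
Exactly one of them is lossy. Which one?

Decomposition 2

Decomposition 1: common = {AcctNo, Type}, closure = {AcctNo, BCity, CustID, Type, Branch, CName} → lossless.
Decomposition 2: common = {Branch}, closure = {BCity, Branch} → lossy.
Decomposition 3: common = {BCity, CustID}, closure = {AcctNo, BCity, CustID} → lossless.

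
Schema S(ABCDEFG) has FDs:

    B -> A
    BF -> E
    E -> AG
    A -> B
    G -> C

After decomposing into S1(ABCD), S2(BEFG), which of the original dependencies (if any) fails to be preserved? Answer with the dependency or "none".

G -> C

Check G → C: no single fragment contains all of {CG}, and the restricted closure of {G} across the fragments never reaches {C}.
B → A is preserved.
BF → E is preserved.
E → AG is preserved.
A → B is preserved.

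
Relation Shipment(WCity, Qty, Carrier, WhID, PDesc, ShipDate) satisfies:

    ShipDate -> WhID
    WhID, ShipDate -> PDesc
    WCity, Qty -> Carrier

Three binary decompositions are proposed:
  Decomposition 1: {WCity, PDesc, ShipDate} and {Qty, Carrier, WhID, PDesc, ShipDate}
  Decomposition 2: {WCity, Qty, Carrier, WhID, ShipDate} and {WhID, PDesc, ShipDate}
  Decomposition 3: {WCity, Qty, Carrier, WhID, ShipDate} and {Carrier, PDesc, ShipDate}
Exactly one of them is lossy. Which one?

Decomposition 1

Decomposition 1: common = {PDesc, ShipDate}, closure = {WhID, PDesc, ShipDate} → lossy.
Decomposition 2: common = {WhID, ShipDate}, closure = {WhID, PDesc, ShipDate} → lossless.
Decomposition 3: common = {Carrier, ShipDate}, closure = {Carrier, WhID, PDesc, ShipDate} → lossless.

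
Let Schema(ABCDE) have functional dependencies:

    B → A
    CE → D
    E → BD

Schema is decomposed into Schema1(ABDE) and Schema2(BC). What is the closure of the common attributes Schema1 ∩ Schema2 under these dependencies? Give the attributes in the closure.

Schema1 ∩ Schema2 = {B}.
B → A applies, adding A
Closure: {AB}.

AB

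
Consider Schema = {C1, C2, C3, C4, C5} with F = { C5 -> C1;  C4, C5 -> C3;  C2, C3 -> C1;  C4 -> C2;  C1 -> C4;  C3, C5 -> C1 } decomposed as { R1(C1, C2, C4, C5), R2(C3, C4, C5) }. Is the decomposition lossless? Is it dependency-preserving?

lossless but not dependency-preserving

Lossless test: (C4, C5)⁺ = {C1, C2, C3, C4, C5}, which contains all of one fragment — lossless.
Dependency preservation: the restricted closure of {C2, C3} across the fragments never reaches {C1}, so C2, C3 → C1 cannot be enforced without a join — not preserved.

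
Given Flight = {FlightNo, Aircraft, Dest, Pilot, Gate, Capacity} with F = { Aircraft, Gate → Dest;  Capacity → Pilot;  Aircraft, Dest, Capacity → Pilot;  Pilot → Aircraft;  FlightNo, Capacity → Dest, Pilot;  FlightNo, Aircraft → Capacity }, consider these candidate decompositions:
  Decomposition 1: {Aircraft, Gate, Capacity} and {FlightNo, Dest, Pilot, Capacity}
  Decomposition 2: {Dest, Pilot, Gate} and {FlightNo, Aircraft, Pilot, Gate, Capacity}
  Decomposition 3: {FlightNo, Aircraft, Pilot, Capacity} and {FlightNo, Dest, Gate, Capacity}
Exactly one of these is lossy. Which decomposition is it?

Decomposition 1: common = {Capacity}, closure = {Aircraft, Pilot, Capacity} → lossy.
Decomposition 2: common = {Pilot, Gate}, closure = {Aircraft, Dest, Pilot, Gate} → lossless.
Decomposition 3: common = {FlightNo, Capacity}, closure = {FlightNo, Aircraft, Dest, Pilot, Capacity} → lossless.

Decomposition 1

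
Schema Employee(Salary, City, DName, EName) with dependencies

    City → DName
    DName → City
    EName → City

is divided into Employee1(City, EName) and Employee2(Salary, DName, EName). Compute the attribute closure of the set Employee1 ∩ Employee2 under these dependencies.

Employee1 ∩ Employee2 = {EName}.
EName → City applies, adding City
City → DName applies, adding DName
Closure: {City, DName, EName}.

City, DName, EName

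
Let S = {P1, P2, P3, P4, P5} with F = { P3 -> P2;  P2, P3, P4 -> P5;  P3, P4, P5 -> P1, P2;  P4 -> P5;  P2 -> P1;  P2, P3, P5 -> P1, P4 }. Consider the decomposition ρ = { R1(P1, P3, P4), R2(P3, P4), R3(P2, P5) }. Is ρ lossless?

Chase test. Columns are P1, P2, P3, P4, P5; row i has aⱼ where attribute j ∈ Ri, else bᵢⱼ.
Initial tableau (one row per fragment):
  row 1: a1 b12 a3 a4 b15
  row 2: b21 b22 a3 a4 b25
  row 3: b31 a2 b33 b34 a5
Rows 1 and 2 agree on P3; apply P3→P2 and equate their P2 entries.
Rows 1 and 2 agree on P2, P3, P4; apply P2, P3, P4→P5 and equate their P5 entries.
Rows 1 and 2 agree on P3, P4, P5; apply P3, P4, P5→P1, P2 and equate their P1, P2 entries.
No row becomes fully distinguished — the join is lossy.

No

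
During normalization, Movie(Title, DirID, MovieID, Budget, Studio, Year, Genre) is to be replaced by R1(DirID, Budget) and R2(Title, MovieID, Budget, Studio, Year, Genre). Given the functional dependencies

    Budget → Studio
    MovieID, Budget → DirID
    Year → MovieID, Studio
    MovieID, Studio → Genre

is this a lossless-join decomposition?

Common attributes: R1 ∩ R2 = {Budget}.
Closure of {Budget}: Budget → Studio applies, adding Studio. So (Budget)⁺ = {Budget, Studio}.
The closure contains neither all of R1 = {DirID, Budget} nor all of R2 = {Title, MovieID, Budget, Studio, Year, Genre}, so the common attributes are not a superkey of either fragment. The join is lossy.

No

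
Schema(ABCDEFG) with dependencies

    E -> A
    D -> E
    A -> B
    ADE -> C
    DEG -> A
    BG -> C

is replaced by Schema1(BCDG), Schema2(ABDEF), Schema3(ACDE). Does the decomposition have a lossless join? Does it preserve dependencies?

Lossless test (chase): Rows 1 and 2 agree on D; apply D→E and equate their E entries. Rows 2 and 3 agree on A; apply A→B and equate their B entries. Rows 2 and 3 agree on ADE; apply ADE→C and equate their C entries. Rows 1 and 2 agree on E; apply E→A and equate their A entries. No row becomes fully distinguished — the join is lossy.
Dependency preservation: DEG → A is not contained in any single fragment, but the restricted closure of its left-hand side across the fragments still reaches the right-hand side; the remaining FDs each lie inside some fragment. All dependencies are preserved.

lossy but dependency-preserving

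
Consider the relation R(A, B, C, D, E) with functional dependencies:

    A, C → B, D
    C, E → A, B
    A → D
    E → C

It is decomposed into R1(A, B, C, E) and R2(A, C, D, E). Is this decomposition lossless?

Common attributes: R1 ∩ R2 = {A, C, E}.
Closure of {A, C, E}: A, C → B, D applies, adding B, D. So (A, C, E)⁺ = {A, B, C, D, E}.
This closure contains every attribute of R1, so R1 ∩ R2 → R1. The join is lossless.

Yes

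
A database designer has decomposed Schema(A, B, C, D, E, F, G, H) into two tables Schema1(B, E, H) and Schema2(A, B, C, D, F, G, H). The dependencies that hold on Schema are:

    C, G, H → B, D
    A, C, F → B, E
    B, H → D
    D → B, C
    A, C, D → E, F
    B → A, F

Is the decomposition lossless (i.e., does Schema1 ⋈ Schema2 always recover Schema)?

Yes

Common attributes: Schema1 ∩ Schema2 = {B, H}.
Closure of {B, H}: B, H → D applies, adding D; D → B, C applies, adding C; B → A, F applies, adding A, F; A, C, F → B, E applies, adding E. So (B, H)⁺ = {A, B, C, D, E, F, H}.
This closure contains every attribute of Schema1, so Schema1 ∩ Schema2 → Schema1. The join is lossless.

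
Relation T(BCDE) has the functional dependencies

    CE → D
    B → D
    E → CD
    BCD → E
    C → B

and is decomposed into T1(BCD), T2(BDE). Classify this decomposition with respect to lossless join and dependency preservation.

lossy and not dependency-preserving

Lossless test: (BD)⁺ = {BD}, which is a superkey of neither fragment — lossy.
Dependency preservation: the restricted closure of {E} across the fragments never reaches {CD}, so E → CD cannot be enforced without a join — not preserved.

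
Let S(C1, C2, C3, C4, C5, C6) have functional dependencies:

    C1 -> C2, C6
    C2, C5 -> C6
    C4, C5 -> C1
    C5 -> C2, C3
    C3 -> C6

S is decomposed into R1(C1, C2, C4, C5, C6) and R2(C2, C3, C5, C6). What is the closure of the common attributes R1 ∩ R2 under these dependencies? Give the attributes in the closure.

C2, C3, C5, C6

R1 ∩ R2 = {C2, C5, C6}.
C5 → C2, C3 applies, adding C3
Closure: {C2, C3, C5, C6}.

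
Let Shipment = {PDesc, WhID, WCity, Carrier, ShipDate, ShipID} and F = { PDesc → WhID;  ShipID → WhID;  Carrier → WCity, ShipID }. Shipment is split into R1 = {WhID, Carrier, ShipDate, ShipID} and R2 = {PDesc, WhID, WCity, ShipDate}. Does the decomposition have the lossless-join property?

Common attributes: R1 ∩ R2 = {WhID, ShipDate}.
No dependency enlarges {WhID, ShipDate}, so (WhID, ShipDate)⁺ = {WhID, ShipDate}.
The closure contains neither all of R1 = {WhID, Carrier, ShipDate, ShipID} nor all of R2 = {PDesc, WhID, WCity, ShipDate}, so the common attributes are not a superkey of either fragment. The join is lossy.

No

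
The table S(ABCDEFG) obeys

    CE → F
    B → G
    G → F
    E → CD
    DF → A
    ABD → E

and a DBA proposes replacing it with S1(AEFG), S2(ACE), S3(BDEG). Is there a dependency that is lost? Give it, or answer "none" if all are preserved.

Check DF → A: no single fragment contains all of {ADF}, and the restricted closure of {DF} across the fragments never reaches {A}.
CE → F is preserved.
B → G is preserved.
G → F is preserved.
E → CD is preserved.
ABD → E is preserved.

DF → A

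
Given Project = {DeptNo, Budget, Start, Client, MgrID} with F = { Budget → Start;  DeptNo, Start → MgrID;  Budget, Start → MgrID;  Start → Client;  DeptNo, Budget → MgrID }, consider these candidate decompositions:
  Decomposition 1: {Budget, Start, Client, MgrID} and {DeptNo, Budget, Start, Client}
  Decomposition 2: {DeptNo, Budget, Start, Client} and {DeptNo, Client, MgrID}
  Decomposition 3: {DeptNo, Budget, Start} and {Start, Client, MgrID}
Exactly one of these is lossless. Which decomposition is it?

Decomposition 1: common = {Budget, Start, Client}, closure = {Budget, Start, Client, MgrID} → lossless.
Decomposition 2: common = {DeptNo, Client}, closure = {DeptNo, Client} → lossy.
Decomposition 3: common = {Start}, closure = {Start, Client} → lossy.

Decomposition 1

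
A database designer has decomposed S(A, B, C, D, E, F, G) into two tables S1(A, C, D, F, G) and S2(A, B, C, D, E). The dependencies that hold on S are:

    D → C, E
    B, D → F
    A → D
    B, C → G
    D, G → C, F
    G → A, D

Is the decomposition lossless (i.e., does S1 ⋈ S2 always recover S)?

Common attributes: S1 ∩ S2 = {A, C, D}.
Closure of {A, C, D}: D → C, E applies, adding E. So (A, C, D)⁺ = {A, C, D, E}.
The closure contains neither all of S1 = {A, C, D, F, G} nor all of S2 = {A, B, C, D, E}, so the common attributes are not a superkey of either fragment. The join is lossy.

No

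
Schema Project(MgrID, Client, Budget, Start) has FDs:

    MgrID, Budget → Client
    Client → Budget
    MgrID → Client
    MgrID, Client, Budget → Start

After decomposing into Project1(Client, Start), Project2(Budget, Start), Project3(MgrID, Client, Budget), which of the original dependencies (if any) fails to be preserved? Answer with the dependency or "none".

MgrID, Client, Budget → Start

Check MgrID, Client, Budget → Start: no single fragment contains all of {MgrID, Client, Budget, Start}, and the restricted closure of {MgrID, Client, Budget} across the fragments never reaches {Start}.
MgrID, Budget → Client is preserved.
Client → Budget is preserved.
MgrID → Client is preserved.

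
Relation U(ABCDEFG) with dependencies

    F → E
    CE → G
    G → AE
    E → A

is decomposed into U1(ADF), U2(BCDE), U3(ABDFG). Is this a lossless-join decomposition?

No

Chase test. Columns are ABCDEFG; row i has aⱼ where attribute j ∈ Ui, else bᵢⱼ.
Initial tableau (one row per fragment):
  row 1: a1 b12 b13 a4 b15 a6 b17
  row 2: b21 a2 a3 a4 a5 b26 b27
  row 3: a1 a2 b33 a4 b35 a6 a7
Rows 1 and 3 agree on F; apply F→E and equate their E entries.
No row becomes fully distinguished — the join is lossy.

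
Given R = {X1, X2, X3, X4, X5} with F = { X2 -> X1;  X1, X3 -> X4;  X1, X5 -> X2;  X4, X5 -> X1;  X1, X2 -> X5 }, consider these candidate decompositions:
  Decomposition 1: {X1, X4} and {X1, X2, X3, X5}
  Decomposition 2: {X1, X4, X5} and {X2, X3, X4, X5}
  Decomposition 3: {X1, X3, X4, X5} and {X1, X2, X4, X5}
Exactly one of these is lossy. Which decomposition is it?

Decomposition 1

Decomposition 1: common = {X1}, closure = {X1} → lossy.
Decomposition 2: common = {X4, X5}, closure = {X1, X2, X4, X5} → lossless.
Decomposition 3: common = {X1, X4, X5}, closure = {X1, X2, X4, X5} → lossless.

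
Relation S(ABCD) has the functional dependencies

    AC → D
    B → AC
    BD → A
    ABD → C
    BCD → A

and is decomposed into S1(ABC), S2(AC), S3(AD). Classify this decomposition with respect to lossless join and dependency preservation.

Lossless test (chase): Rows 1 and 2 agree on AC; apply AC→D and equate their D entries. No row becomes fully distinguished — the join is lossy.
Dependency preservation: the restricted closure of {AC} across the fragments never reaches {D}, so AC → D cannot be enforced without a join — not preserved.

lossy and not dependency-preserving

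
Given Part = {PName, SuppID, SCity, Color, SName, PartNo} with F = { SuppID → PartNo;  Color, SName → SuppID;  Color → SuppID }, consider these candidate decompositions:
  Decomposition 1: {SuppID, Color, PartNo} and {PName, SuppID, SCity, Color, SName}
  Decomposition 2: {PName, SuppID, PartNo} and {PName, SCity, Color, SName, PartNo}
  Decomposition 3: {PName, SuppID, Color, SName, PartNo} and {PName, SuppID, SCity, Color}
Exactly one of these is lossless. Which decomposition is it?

Decomposition 1: common = {SuppID, Color}, closure = {SuppID, Color, PartNo} → lossless.
Decomposition 2: common = {PName, PartNo}, closure = {PName, PartNo} → lossy.
Decomposition 3: common = {PName, SuppID, Color}, closure = {PName, SuppID, Color, PartNo} → lossy.

Decomposition 1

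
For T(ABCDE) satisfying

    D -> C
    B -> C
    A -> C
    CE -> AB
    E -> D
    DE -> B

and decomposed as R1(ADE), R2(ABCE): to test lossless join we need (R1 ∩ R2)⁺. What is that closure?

ABCDE

R1 ∩ R2 = {AE}.
A → C applies, adding C
CE → AB applies, adding B
E → D applies, adding D
Closure: {ABCDE}.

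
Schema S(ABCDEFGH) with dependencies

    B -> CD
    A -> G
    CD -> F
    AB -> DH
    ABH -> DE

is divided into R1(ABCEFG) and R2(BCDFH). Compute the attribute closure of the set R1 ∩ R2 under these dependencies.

R1 ∩ R2 = {BCF}.
B → CD applies, adding D
Closure: {BCDF}.

BCDF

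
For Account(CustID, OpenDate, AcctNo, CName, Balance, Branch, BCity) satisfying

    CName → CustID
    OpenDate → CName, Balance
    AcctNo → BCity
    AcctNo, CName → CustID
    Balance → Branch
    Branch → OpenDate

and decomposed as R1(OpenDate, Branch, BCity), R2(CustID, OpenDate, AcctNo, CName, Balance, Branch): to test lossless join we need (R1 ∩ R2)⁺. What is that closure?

R1 ∩ R2 = {OpenDate, Branch}.
OpenDate → CName, Balance applies, adding CName, Balance
CName → CustID applies, adding CustID
Closure: {CustID, OpenDate, CName, Balance, Branch}.

CustID, OpenDate, CName, Balance, Branch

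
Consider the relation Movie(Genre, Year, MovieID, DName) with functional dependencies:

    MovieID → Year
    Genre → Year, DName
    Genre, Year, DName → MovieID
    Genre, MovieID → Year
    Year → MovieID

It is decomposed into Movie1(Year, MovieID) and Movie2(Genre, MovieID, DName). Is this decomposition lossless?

Common attributes: Movie1 ∩ Movie2 = {MovieID}.
Closure of {MovieID}: MovieID → Year applies, adding Year. So (MovieID)⁺ = {Year, MovieID}.
This closure contains every attribute of Movie1, so Movie1 ∩ Movie2 → Movie1. The join is lossless.

Yes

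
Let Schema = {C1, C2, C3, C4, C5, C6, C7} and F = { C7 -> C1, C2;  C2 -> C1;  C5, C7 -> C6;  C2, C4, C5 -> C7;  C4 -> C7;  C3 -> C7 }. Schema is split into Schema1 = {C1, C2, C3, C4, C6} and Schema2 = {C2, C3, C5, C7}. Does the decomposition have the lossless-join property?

Common attributes: Schema1 ∩ Schema2 = {C2, C3}.
Closure of {C2, C3}: C2 → C1 applies, adding C1; C3 → C7 applies, adding C7. So (C2, C3)⁺ = {C1, C2, C3, C7}.
The closure contains neither all of Schema1 = {C1, C2, C3, C4, C6} nor all of Schema2 = {C2, C3, C5, C7}, so the common attributes are not a superkey of either fragment. The join is lossy.

No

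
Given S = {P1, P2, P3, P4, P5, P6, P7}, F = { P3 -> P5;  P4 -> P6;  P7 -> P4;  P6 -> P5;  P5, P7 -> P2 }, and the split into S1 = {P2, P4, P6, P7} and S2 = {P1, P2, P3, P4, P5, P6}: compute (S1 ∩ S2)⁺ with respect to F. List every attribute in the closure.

P2, P4, P5, P6

S1 ∩ S2 = {P2, P4, P6}.
P6 → P5 applies, adding P5
Closure: {P2, P4, P5, P6}.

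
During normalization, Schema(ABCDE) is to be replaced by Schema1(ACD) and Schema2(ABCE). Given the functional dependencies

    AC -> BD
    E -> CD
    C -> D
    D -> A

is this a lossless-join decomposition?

Yes

Common attributes: Schema1 ∩ Schema2 = {AC}.
Closure of {AC}: AC → BD applies, adding BD. So (AC)⁺ = {ABCD}.
This closure contains every attribute of Schema1, so Schema1 ∩ Schema2 → Schema1. The join is lossless.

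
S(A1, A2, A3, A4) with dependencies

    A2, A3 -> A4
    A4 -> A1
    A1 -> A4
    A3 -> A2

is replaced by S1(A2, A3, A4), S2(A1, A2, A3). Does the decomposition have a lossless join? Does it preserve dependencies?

Lossless test: (A2, A3)⁺ = {A1, A2, A3, A4}, which contains all of one fragment — lossless.
Dependency preservation: the restricted closure of {A4} across the fragments never reaches {A1}, so A4 → A1 cannot be enforced without a join — not preserved.

lossless but not dependency-preserving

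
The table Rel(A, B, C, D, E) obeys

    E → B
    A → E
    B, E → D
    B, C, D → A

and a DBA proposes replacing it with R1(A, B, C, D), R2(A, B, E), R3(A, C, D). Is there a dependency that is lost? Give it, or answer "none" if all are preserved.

B, E → D

Check B, E → D: no single fragment contains all of {B, D, E}, and the restricted closure of {B, E} across the fragments never reaches {D}.
E → B is preserved.
A → E is preserved.
B, C, D → A is preserved.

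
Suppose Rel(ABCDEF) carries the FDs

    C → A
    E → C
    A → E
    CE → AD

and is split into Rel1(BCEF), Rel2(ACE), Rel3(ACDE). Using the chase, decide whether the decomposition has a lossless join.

Yes

Chase test. Columns are ABCDEF; row i has aⱼ where attribute j ∈ Reli, else bᵢⱼ.
Initial tableau (one row per fragment):
  row 1: b11 a2 a3 b14 a5 a6
  row 2: a1 b22 a3 b24 a5 b26
  row 3: a1 b32 a3 a4 a5 b36
Rows 1 and 2 agree on C; apply C→A and equate their A entries.
Rows 1 and 2 agree on CE; apply CE→AD and equate their AD entries.
Rows 1 and 3 agree on CE; apply CE→AD and equate their AD entries.
Row 1 is now all distinguished symbols — the join is lossless.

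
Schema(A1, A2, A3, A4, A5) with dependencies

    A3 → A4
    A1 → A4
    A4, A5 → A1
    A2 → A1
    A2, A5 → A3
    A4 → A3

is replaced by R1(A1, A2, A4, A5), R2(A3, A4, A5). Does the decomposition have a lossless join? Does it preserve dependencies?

lossless and dependency-preserving

Lossless test: (A4, A5)⁺ = {A1, A3, A4, A5}, which contains all of one fragment — lossless.
Dependency preservation: A2, A5 → A3 is not contained in any single fragment, but the restricted closure of its left-hand side across the fragments still reaches the right-hand side; the remaining FDs each lie inside some fragment. All dependencies are preserved.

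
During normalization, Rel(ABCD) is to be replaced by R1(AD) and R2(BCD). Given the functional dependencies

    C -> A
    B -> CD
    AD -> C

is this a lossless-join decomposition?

No

Common attributes: R1 ∩ R2 = {D}.
No dependency enlarges {D}, so (D)⁺ = {D}.
The closure contains neither all of R1 = {AD} nor all of R2 = {BCD}, so the common attributes are not a superkey of either fragment. The join is lossy.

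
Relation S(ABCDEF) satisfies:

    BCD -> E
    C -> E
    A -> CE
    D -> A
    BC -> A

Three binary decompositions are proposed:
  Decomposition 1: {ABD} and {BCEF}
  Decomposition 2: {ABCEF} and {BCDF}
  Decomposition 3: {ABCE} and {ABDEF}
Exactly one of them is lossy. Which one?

Decomposition 1: common = {B}, closure = {B} → lossy.
Decomposition 2: common = {BCF}, closure = {ABCEF} → lossless.
Decomposition 3: common = {ABE}, closure = {ABCE} → lossless.

Decomposition 1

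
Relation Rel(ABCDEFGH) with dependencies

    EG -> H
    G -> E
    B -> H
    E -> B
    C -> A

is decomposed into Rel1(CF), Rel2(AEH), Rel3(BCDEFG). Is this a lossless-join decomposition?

Chase test. Columns are ABCDEFGH; row i has aⱼ where attribute j ∈ Reli, else bᵢⱼ.
Initial tableau (one row per fragment):
  row 1: b11 b12 a3 b14 b15 a6 b17 b18
  row 2: a1 b22 b23 b24 a5 b26 b27 a8
  row 3: b31 a2 a3 a4 a5 a6 a7 b38
Rows 2 and 3 agree on E; apply E→B and equate their B entries.
Rows 1 and 3 agree on C; apply C→A and equate their A entries.
Rows 2 and 3 agree on B; apply B→H and equate their H entries.
No row becomes fully distinguished — the join is lossy.

No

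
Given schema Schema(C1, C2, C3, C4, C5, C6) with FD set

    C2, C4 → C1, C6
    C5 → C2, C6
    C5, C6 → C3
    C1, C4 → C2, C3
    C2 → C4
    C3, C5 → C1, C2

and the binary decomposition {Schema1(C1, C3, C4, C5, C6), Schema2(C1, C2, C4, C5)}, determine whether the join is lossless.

Yes

Common attributes: Schema1 ∩ Schema2 = {C1, C4, C5}.
Closure of {C1, C4, C5}: C5 → C2, C6 applies, adding C2, C6; C5, C6 → C3 applies, adding C3. So (C1, C4, C5)⁺ = {C1, C2, C3, C4, C5, C6}.
This closure contains every attribute of Schema1, so Schema1 ∩ Schema2 → Schema1. The join is lossless.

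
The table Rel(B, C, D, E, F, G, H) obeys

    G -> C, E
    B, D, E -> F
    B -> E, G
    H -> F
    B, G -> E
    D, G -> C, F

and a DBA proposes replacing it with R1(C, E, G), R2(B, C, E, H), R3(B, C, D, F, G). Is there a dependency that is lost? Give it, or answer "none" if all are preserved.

H -> F

Check H → F: no single fragment contains all of {F, H}, and the restricted closure of {H} across the fragments never reaches {F}.
G → C, E is preserved.
B, D, E → F is preserved.
B → E, G is preserved.
B, G → E is preserved.
D, G → C, F is preserved.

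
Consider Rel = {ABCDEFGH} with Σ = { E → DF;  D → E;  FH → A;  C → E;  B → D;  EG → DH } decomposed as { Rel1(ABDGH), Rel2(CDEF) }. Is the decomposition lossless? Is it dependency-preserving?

Lossless test: (D)⁺ = {DEF}, which is a superkey of neither fragment — lossy.
Dependency preservation: the restricted closure of {FH} across the fragments never reaches {A}, so FH → A cannot be enforced without a join — not preserved.

lossy and not dependency-preserving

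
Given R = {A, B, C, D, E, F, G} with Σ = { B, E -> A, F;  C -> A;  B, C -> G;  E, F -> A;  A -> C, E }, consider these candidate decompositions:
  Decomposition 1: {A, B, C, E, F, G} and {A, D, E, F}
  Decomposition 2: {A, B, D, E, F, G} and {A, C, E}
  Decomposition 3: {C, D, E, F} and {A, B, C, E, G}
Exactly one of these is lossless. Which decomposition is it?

Decomposition 2

Decomposition 1: common = {A, E, F}, closure = {A, C, E, F} → lossy.
Decomposition 2: common = {A, E}, closure = {A, C, E} → lossless.
Decomposition 3: common = {C, E}, closure = {A, C, E} → lossy.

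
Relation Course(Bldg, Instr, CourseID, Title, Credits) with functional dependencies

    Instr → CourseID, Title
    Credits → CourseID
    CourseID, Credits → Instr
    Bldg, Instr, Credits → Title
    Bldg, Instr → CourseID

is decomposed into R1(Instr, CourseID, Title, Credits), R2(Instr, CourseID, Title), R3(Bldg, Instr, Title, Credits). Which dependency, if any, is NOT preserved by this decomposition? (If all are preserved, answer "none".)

none

Instr → CourseID, Title lies within R1.
Credits → CourseID lies within R1.
CourseID, Credits → Instr lies within R1.
Bldg, Instr, Credits → Title lies within R3.
Bldg, Instr → CourseID: restricted closure across fragments reaches CourseID.
Every dependency is enforceable on the fragments, so the decomposition is dependency-preserving.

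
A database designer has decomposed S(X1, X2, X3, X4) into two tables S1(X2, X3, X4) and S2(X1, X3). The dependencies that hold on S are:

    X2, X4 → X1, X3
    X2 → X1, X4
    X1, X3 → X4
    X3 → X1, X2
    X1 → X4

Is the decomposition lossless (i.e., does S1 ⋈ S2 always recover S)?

Yes

Common attributes: S1 ∩ S2 = {X3}.
Closure of {X3}: X3 → X1, X2 applies, adding X1, X2; X1 → X4 applies, adding X4. So (X3)⁺ = {X1, X2, X3, X4}.
This closure contains every attribute of S1, so S1 ∩ S2 → S1. The join is lossless.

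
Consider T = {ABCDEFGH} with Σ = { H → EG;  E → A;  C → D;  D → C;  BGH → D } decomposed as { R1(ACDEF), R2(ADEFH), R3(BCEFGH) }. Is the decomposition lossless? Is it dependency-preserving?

lossless and dependency-preserving

Lossless test (chase): Rows 2 and 3 agree on H; apply H→EG and equate their EG entries. Rows 1 and 3 agree on E; apply E→A and equate their A entries. Rows 1 and 3 agree on C; apply C→D and equate their D entries. Rows 1 and 2 agree on D; apply D→C and equate their C entries. Row 3 is now all distinguished symbols — the join is lossless.
Dependency preservation: BGH → D is not contained in any single fragment, but the restricted closure of its left-hand side across the fragments still reaches the right-hand side; the remaining FDs each lie inside some fragment. All dependencies are preserved.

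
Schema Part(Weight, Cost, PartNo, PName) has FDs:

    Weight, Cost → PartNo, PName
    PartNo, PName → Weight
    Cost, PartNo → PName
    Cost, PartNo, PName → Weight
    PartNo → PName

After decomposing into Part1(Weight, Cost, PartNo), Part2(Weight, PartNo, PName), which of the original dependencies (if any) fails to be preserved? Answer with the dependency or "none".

none

Weight, Cost → PartNo, PName: restricted closure across fragments reaches PartNo, PName.
PartNo, PName → Weight lies within Part2.
Cost, PartNo → PName: restricted closure across fragments reaches PName.
Cost, PartNo, PName → Weight: restricted closure across fragments reaches Weight.
PartNo → PName lies within Part2.
Every dependency is enforceable on the fragments, so the decomposition is dependency-preserving.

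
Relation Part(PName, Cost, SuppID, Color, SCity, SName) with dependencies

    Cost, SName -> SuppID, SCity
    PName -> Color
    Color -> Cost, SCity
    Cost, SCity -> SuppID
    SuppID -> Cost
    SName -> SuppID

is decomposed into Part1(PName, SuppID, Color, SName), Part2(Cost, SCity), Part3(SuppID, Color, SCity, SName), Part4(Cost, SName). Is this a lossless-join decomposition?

Chase test. Columns are PName, Cost, SuppID, Color, SCity, SName; row i has aⱼ where attribute j ∈ Parti, else bᵢⱼ.
Initial tableau (one row per fragment):
  row 1: a1 b12 a3 a4 b15 a6
  row 2: b21 a2 b23 b24 a5 b26
  row 3: b31 b32 a3 a4 a5 a6
  row 4: b41 a2 b43 b44 b45 a6
Rows 1 and 3 agree on Color; apply Color→Cost, SCity and equate their Cost, SCity entries.
Rows 1 and 4 agree on SName; apply SName→SuppID and equate their SuppID entries.
Rows 1 and 4 agree on SuppID; apply SuppID→Cost and equate their Cost entries.
Rows 1 and 4 agree on Cost, SName; apply Cost, SName→SuppID, SCity and equate their SuppID, SCity entries.
Rows 1 and 2 agree on Cost, SCity; apply Cost, SCity→SuppID and equate their SuppID entries.
Row 1 is now all distinguished symbols — the join is lossless.

Yes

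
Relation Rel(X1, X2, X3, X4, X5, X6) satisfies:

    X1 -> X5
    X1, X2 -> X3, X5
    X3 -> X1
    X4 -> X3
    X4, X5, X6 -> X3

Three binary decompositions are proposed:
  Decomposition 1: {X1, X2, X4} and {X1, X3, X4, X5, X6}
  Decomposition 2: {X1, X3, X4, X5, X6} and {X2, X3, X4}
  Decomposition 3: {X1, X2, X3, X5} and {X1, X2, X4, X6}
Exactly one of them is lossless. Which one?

Decomposition 1: common = {X1, X4}, closure = {X1, X3, X4, X5} → lossy.
Decomposition 2: common = {X3, X4}, closure = {X1, X3, X4, X5} → lossy.
Decomposition 3: common = {X1, X2}, closure = {X1, X2, X3, X5} → lossless.

Decomposition 3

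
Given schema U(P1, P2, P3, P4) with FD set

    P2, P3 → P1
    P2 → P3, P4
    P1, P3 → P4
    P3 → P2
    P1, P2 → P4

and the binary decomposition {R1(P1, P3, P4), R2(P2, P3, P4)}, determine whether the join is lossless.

Common attributes: R1 ∩ R2 = {P3, P4}.
Closure of {P3, P4}: P3 → P2 applies, adding P2; P2, P3 → P1 applies, adding P1. So (P3, P4)⁺ = {P1, P2, P3, P4}.
This closure contains every attribute of R1, so R1 ∩ R2 → R1. The join is lossless.

Yes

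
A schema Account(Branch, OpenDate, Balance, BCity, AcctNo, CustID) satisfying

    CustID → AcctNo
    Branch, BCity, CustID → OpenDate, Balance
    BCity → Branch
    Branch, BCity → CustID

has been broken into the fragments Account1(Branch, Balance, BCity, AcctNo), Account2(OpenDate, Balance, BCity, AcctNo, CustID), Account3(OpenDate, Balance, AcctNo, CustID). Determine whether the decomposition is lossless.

Yes

Chase test. Columns are Branch, OpenDate, Balance, BCity, AcctNo, CustID; row i has aⱼ where attribute j ∈ Accounti, else bᵢⱼ.
Initial tableau (one row per fragment):
  row 1: a1 b12 a3 a4 a5 b16
  row 2: b21 a2 a3 a4 a5 a6
  row 3: b31 a2 a3 b34 a5 a6
Rows 1 and 2 agree on BCity; apply BCity→Branch and equate their Branch entries.
Rows 1 and 2 agree on Branch, BCity; apply Branch, BCity→CustID and equate their CustID entries.
Rows 1 and 2 agree on Branch, BCity, CustID; apply Branch, BCity, CustID→OpenDate, Balance and equate their OpenDate, Balance entries.
Row 1 is now all distinguished symbols — the join is lossless.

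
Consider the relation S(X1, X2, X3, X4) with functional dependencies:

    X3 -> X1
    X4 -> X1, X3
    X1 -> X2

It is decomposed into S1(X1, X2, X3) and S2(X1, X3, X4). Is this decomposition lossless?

Yes

Common attributes: S1 ∩ S2 = {X1, X3}.
Closure of {X1, X3}: X1 → X2 applies, adding X2. So (X1, X3)⁺ = {X1, X2, X3}.
This closure contains every attribute of S1, so S1 ∩ S2 → S1. The join is lossless.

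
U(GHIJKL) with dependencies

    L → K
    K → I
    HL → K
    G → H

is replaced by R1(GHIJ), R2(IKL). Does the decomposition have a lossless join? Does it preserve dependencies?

Lossless test: (I)⁺ = {I}, which is a superkey of neither fragment — lossy.
Dependency preservation: HL → K is not contained in any single fragment, but the restricted closure of its left-hand side across the fragments still reaches the right-hand side; the remaining FDs each lie inside some fragment. All dependencies are preserved.

lossy but dependency-preserving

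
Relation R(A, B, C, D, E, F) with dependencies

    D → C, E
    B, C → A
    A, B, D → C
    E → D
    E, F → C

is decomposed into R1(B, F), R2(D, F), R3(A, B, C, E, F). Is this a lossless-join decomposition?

No

Chase test. Columns are A, B, C, D, E, F; row i has aⱼ where attribute j ∈ Ri, else bᵢⱼ.
Initial tableau (one row per fragment):
  row 1: b11 a2 b13 b14 b15 a6
  row 2: b21 b22 b23 a4 b25 a6
  row 3: a1 a2 a3 b34 a5 a6
No row becomes fully distinguished — the join is lossy.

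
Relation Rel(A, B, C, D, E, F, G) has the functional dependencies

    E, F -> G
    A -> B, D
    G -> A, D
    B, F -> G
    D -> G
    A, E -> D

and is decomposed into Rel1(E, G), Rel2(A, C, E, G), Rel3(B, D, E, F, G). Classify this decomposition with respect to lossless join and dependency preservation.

Lossless test (chase): Rows 1 and 2 agree on G; apply G→A, D and equate their A, D entries. Rows 1 and 3 agree on G; apply G→A, D and equate their A, D entries. Rows 1 and 2 agree on A; apply A→B, D and equate their B, D entries. Rows 1 and 3 agree on A; apply A→B, D and equate their B, D entries. No row becomes fully distinguished — the join is lossy.
Dependency preservation: A → B, D; G → A, D; A, E → D are not contained in any single fragment, but the restricted closure of each left-hand side across the fragments still reaches the right-hand side; the remaining FDs each lie inside some fragment. All dependencies are preserved.

lossy but dependency-preserving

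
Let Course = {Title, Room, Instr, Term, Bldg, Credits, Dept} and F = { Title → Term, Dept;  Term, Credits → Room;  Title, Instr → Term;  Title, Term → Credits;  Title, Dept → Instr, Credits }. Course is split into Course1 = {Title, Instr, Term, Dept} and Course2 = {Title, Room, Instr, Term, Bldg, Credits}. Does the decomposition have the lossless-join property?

Common attributes: Course1 ∩ Course2 = {Title, Instr, Term}.
Closure of {Title, Instr, Term}: Title → Term, Dept applies, adding Dept; Title, Term → Credits applies, adding Credits; Term, Credits → Room applies, adding Room. So (Title, Instr, Term)⁺ = {Title, Room, Instr, Term, Credits, Dept}.
This closure contains every attribute of Course1, so Course1 ∩ Course2 → Course1. The join is lossless.

Yes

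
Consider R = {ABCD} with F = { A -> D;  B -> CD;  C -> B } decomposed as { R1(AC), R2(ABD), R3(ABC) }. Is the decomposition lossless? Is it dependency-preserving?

lossless and dependency-preserving

Lossless test (chase): Rows 1 and 2 agree on A; apply A→D and equate their D entries. Rows 1 and 3 agree on A; apply A→D and equate their D entries. Rows 2 and 3 agree on B; apply B→CD and equate their CD entries. Rows 1 and 2 agree on C; apply C→B and equate their B entries. Row 1 is now all distinguished symbols — the join is lossless.
Dependency preservation: B → CD is not contained in any single fragment, but the restricted closure of its left-hand side across the fragments still reaches the right-hand side; the remaining FDs each lie inside some fragment. All dependencies are preserved.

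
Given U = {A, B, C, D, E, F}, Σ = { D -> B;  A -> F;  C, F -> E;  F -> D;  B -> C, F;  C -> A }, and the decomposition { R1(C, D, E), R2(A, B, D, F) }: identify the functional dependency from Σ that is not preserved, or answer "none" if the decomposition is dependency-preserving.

D → B lies within R2.
A → F lies within R2.
C, F → E: restricted closure across fragments reaches E.
F → D lies within R2.
B → C, F: restricted closure across fragments reaches C, F.
C → A: restricted closure across fragments reaches A.
Every dependency is enforceable on the fragments, so the decomposition is dependency-preserving.

none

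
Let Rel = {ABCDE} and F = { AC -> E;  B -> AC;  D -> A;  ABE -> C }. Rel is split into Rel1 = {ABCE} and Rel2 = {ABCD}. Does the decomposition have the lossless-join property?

Yes

Common attributes: Rel1 ∩ Rel2 = {ABC}.
Closure of {ABC}: AC → E applies, adding E. So (ABC)⁺ = {ABCE}.
This closure contains every attribute of Rel1, so Rel1 ∩ Rel2 → Rel1. The join is lossless.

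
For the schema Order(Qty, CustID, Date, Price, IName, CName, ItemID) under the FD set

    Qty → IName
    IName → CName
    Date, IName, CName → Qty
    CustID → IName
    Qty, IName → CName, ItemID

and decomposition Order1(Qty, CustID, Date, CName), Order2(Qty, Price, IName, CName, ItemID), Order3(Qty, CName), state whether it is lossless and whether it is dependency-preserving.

Lossless test (chase): Rows 1 and 2 agree on Qty; apply Qty→IName and equate their IName entries. Rows 1 and 3 agree on Qty; apply Qty→IName and equate their IName entries. Rows 1 and 2 agree on Qty, IName; apply Qty, IName→CName, ItemID and equate their CName, ItemID entries. Rows 1 and 3 agree on Qty, IName; apply Qty, IName→CName, ItemID and equate their CName, ItemID entries. No row becomes fully distinguished — the join is lossy.
Dependency preservation: the restricted closure of {Date, IName, CName} across the fragments never reaches {Qty}, so Date, IName, CName → Qty cannot be enforced without a join — not preserved.

lossy and not dependency-preserving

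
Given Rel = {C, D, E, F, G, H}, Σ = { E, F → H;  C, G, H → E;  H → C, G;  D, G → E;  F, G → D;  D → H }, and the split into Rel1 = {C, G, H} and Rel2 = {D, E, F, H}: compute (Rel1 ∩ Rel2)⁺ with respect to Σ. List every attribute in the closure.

C, E, G, H

Rel1 ∩ Rel2 = {H}.
H → C, G applies, adding C, G
C, G, H → E applies, adding E
Closure: {C, E, G, H}.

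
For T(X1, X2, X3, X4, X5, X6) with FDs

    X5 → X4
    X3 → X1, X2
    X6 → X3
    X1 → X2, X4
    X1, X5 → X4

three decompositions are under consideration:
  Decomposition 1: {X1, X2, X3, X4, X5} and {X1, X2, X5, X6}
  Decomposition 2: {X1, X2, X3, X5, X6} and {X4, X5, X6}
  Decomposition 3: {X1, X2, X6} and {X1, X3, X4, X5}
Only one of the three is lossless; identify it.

Decomposition 1: common = {X1, X2, X5}, closure = {X1, X2, X4, X5} → lossy.
Decomposition 2: common = {X5, X6}, closure = {X1, X2, X3, X4, X5, X6} → lossless.
Decomposition 3: common = {X1}, closure = {X1, X2, X4} → lossy.

Decomposition 2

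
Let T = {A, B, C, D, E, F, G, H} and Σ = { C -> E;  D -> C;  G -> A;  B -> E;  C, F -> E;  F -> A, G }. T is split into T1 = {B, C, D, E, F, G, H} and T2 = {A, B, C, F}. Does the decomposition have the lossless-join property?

Yes

Common attributes: T1 ∩ T2 = {B, C, F}.
Closure of {B, C, F}: C → E applies, adding E; F → A, G applies, adding A, G. So (B, C, F)⁺ = {A, B, C, E, F, G}.
This closure contains every attribute of T2, so T1 ∩ T2 → T2. The join is lossless.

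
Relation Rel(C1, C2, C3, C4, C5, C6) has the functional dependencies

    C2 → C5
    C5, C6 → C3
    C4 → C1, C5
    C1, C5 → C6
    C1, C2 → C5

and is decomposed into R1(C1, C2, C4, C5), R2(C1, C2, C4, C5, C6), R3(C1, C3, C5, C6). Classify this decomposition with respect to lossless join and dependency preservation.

lossless and dependency-preserving

Lossless test (chase): Rows 2 and 3 agree on C5, C6; apply C5, C6→C3 and equate their C3 entries. Rows 1 and 2 agree on C1, C5; apply C1, C5→C6 and equate their C6 entries. Rows 1 and 2 agree on C5, C6; apply C5, C6→C3 and equate their C3 entries. Row 1 is now all distinguished symbols — the join is lossless.
Dependency preservation: every FD's attributes lie within a single fragment, so each can be enforced locally — preserved.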